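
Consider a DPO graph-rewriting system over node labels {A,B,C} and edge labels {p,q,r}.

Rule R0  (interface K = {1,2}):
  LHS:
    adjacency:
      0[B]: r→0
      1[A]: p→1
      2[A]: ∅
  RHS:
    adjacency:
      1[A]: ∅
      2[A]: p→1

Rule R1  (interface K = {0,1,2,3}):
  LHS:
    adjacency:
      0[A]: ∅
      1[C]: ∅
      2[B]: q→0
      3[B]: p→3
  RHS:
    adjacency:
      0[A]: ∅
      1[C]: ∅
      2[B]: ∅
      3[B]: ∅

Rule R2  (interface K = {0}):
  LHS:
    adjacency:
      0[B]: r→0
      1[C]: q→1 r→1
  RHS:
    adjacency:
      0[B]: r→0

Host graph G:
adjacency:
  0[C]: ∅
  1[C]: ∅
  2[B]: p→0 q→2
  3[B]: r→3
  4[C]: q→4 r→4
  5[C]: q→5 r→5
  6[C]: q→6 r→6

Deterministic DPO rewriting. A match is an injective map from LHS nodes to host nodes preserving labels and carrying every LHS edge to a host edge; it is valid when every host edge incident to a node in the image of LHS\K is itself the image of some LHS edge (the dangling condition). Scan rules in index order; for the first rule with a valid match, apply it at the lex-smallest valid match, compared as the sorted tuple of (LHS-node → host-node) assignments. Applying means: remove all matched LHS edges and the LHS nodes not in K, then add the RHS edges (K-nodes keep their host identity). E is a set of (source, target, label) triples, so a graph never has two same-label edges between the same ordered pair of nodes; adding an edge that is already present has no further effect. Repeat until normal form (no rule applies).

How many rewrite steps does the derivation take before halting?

[0] host  ⇒  7 nodes, 9 edges  {2-p->0 2-q->2 3-r->3 4-q->4 4-r->4 5-q->5 5-r->5 6-q->6 6-r->6}
[1] R2 @ {0↦3, 1↦4}  ⇒  6 nodes, 7 edges  {2-p->0 2-q->2 3-r->3 5-q->5 5-r->5 6-q->6 6-r->6}
[2] R2 @ {0↦3, 1↦5}  ⇒  5 nodes, 5 edges  {2-p->0 2-q->2 3-r->3 6-q->6 6-r->6}
[3] R2 @ {0↦3, 1↦6}  ⇒  4 nodes, 3 edges  {2-p->0 2-q->2 3-r->3}
halt: no rule applies after step 3

Answer: 3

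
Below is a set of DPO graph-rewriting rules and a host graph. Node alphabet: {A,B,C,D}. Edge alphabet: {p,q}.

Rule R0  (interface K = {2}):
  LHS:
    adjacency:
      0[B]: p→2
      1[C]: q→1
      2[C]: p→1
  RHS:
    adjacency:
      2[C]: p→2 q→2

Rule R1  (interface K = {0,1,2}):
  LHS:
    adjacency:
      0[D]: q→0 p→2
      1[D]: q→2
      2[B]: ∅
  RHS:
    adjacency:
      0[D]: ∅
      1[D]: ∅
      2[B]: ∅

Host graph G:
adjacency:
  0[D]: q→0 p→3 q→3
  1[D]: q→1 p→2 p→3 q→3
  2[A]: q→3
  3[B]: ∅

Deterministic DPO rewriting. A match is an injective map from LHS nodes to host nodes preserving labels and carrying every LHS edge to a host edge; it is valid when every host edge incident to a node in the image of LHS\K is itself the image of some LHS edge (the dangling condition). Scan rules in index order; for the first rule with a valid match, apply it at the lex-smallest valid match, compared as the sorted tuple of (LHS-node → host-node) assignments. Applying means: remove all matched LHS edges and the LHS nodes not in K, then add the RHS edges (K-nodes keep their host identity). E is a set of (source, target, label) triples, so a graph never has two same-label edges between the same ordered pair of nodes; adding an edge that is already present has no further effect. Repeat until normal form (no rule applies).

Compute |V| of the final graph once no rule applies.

start.  V:4 E:8  edges: 0-q->0 0-p->3 0-q->3 1-q->1 1-p->2 1-p->3 1-q->3 2-q->3
1. fire R1 via {0↦0, 1↦1, 2↦3}  →  V:4 E:5  edges: 0-q->3 1-q->1 1-p->2 1-p->3 2-q->3
2. fire R1 via {0↦1, 1↦0, 2↦3}  →  V:4 E:2  edges: 1-p->2 2-q->3
normal form: no rule applies after step 2
NF nodes: {0:D, 1:D, 2:A, 3:B}

Answer: 4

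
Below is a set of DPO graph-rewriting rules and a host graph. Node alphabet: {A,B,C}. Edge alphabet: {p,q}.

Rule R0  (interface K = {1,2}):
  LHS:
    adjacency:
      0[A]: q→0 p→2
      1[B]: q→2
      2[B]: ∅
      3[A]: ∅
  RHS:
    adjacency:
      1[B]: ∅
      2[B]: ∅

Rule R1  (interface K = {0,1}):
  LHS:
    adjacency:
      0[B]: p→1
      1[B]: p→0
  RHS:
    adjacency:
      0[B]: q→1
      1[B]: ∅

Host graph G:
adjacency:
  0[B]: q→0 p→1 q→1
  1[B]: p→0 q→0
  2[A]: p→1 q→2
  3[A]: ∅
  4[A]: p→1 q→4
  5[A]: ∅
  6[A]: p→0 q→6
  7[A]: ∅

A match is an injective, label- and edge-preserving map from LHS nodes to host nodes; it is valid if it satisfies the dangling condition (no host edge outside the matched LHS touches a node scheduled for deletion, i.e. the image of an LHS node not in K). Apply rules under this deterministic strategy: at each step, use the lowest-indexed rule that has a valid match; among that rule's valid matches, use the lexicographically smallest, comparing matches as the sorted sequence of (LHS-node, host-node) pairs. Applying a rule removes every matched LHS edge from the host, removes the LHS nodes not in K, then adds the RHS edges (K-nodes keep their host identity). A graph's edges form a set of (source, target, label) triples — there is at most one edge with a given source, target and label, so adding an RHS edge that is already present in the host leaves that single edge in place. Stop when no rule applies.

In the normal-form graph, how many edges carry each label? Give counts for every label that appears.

initial: |V|=8 |E|=11  E = 0-q->0 0-p->1 0-q->1 1-p->0 1-q->0 2-p->1 2-q->2 4-p->1 4-q->4 6-p->0 6-q->6
step 1: apply R0 at {0↦2, 1↦0, 2↦1, 3↦3}  → |V|=6 |E|=8  E = 0-q->0 0-p->1 1-p->0 1-q->0 4-p->1 4-q->4 6-p->0 6-q->6
step 2: apply R0 at {0↦6, 1↦1, 2↦0, 3↦5}  → |V|=4 |E|=5  E = 0-q->0 0-p->1 1-p->0 4-p->1 4-q->4
step 3: apply R1 at {0↦0, 1↦1}  → |V|=4 |E|=4  E = 0-q->0 0-q->1 4-p->1 4-q->4
step 4: apply R0 at {0↦4, 1↦0, 2↦1, 3↦7}  → |V|=2 |E|=1  E = 0-q->0
halt: no rule applies after step 4
NF edges: [(0, 0, 'q')]

Answer: q:1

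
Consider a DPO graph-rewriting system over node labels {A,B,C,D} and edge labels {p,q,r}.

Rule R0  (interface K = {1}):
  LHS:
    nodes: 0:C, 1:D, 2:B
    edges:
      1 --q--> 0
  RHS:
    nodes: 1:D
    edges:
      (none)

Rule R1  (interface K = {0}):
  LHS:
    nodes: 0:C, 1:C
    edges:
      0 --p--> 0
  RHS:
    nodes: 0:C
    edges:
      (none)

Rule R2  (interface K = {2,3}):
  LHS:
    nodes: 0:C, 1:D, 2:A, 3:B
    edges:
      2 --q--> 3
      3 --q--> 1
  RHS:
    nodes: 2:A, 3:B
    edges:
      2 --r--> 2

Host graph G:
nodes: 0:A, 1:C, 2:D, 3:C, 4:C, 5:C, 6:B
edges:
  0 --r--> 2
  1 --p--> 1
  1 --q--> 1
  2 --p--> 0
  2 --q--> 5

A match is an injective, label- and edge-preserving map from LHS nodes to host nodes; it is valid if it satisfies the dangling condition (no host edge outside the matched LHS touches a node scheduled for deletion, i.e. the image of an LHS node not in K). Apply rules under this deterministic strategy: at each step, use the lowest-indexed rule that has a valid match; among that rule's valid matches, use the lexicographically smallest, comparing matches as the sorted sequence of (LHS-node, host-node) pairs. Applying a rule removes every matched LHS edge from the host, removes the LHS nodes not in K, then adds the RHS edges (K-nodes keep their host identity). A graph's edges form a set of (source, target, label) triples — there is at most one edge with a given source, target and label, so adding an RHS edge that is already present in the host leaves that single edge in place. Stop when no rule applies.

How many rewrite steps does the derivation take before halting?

[0] host  ⇒  7 nodes, 5 edges  {0-r->2 1-p->1 1-q->1 2-p->0 2-q->5}
[1] R0 @ {0↦5, 1↦2, 2↦6}  ⇒  5 nodes, 4 edges  {0-r->2 1-p->1 1-q->1 2-p->0}
[2] R1 @ {0↦1, 1↦3}  ⇒  4 nodes, 3 edges  {0-r->2 1-q->1 2-p->0}
final graph: no rule applies after step 2

Answer: 2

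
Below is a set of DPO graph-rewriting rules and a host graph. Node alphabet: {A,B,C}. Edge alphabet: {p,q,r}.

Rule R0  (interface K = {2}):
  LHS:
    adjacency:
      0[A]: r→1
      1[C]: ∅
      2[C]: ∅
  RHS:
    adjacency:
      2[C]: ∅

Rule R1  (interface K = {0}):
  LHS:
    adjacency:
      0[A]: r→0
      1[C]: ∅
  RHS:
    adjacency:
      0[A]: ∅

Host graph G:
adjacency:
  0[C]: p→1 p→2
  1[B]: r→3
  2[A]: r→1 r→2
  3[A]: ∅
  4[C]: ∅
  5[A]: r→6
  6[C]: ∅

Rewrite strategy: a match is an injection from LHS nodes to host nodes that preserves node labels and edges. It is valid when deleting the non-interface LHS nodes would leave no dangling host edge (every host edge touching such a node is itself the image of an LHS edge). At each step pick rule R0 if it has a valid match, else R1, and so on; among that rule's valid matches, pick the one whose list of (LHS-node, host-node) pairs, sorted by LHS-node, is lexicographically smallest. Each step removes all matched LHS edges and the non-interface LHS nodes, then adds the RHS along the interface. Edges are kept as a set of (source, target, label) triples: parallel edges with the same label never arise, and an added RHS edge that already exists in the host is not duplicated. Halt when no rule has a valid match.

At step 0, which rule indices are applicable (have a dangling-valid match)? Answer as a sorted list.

R0: 2 valid matches — {0↦5, 1↦6, 2↦0}, {0↦5, 1↦6, 2↦4}
R1: 1 valid match — {0↦2, 1↦4}

Answer: [R0,R1]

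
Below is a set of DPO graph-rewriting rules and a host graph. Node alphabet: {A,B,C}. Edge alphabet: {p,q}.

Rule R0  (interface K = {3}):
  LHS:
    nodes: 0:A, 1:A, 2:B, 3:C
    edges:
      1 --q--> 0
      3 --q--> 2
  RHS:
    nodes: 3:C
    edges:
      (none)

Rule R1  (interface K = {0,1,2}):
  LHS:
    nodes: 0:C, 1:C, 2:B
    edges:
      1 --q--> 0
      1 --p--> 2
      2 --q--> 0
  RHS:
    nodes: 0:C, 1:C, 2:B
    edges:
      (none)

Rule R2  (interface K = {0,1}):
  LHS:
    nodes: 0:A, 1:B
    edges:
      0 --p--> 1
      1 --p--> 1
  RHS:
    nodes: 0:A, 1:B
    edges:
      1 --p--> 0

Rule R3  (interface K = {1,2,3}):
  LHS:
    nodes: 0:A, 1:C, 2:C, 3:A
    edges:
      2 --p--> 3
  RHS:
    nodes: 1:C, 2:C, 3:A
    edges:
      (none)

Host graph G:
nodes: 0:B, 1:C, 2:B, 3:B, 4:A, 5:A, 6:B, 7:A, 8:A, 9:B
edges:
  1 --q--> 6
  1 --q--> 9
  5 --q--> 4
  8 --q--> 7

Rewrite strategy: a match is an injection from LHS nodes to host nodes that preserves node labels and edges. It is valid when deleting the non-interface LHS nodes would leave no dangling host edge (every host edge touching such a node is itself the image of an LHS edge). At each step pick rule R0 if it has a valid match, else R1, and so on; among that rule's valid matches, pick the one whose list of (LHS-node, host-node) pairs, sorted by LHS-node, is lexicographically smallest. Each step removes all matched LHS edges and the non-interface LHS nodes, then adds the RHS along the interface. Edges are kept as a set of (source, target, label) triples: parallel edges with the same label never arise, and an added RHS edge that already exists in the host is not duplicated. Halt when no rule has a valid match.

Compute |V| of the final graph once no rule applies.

Answer: 4

Steps:
start.  V:10 E:4  edges: 1-q->6 1-q->9 5-q->4 8-q->7
1. fire R0 via {0↦4, 1↦5, 2↦6, 3↦1}  →  V:7 E:2  edges: 1-q->9 8-q->7
2. fire R0 via {0↦7, 1↦8, 2↦9, 3↦1}  →  V:4 E:0  edges: ∅
normal form: no rule applies after step 2
NF nodes: {0:B, 1:C, 2:B, 3:B}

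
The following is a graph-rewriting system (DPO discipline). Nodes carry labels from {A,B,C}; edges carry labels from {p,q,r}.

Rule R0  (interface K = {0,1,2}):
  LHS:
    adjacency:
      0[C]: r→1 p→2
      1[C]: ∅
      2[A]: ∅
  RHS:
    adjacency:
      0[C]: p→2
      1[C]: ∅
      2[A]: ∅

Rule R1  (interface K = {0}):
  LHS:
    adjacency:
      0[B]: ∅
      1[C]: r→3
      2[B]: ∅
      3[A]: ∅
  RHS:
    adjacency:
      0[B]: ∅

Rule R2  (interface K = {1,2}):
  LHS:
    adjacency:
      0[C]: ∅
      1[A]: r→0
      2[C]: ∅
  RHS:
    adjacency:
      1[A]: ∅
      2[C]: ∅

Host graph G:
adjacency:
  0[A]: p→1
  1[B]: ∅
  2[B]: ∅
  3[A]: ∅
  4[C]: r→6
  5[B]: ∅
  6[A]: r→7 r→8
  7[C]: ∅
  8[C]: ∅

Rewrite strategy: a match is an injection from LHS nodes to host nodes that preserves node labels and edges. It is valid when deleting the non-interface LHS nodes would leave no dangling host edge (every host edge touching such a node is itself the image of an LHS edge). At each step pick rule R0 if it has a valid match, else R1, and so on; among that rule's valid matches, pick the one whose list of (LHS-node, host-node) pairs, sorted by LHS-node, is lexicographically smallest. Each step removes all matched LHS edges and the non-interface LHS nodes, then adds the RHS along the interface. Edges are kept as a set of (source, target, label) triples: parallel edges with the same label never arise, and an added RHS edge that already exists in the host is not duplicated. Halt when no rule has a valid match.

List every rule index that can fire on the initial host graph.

Answer: [R2]

Derivation:
R0: no valid match — LHS pattern not found
R1: no valid match — 6 raw matches, all fail dangling condition
R2: 4 valid matches — {0↦7, 1↦6, 2↦4}, {0↦7, 1↦6, 2↦8}, {0↦8, 1↦6, 2↦4} (+1 more)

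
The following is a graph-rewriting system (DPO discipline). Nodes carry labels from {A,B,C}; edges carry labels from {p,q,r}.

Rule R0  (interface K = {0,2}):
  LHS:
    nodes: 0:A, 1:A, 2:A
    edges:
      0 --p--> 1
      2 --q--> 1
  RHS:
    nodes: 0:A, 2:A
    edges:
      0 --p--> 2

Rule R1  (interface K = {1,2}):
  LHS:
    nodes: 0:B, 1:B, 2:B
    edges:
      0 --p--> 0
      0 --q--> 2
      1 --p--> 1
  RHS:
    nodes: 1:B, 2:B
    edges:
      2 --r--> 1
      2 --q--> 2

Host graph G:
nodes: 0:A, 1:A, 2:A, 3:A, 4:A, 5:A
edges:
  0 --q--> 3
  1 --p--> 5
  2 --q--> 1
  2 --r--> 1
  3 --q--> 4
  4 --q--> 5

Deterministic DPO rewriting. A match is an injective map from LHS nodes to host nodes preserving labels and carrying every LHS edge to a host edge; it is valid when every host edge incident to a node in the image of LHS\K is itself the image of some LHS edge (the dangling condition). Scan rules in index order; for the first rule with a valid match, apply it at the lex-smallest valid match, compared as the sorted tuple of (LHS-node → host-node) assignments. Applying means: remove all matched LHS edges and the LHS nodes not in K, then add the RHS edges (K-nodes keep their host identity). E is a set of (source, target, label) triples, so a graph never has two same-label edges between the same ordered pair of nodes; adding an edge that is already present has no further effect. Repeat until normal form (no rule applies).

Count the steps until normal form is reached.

Answer: 3

Rewrite trace:
[0] host  ⇒  6 nodes, 6 edges  {0-q->3 1-p->5 2-q->1 2-r->1 3-q->4 4-q->5}
[1] R0 @ {0↦1, 1↦5, 2↦4}  ⇒  5 nodes, 5 edges  {0-q->3 1-p->4 2-q->1 2-r->1 3-q->4}
[2] R0 @ {0↦1, 1↦4, 2↦3}  ⇒  4 nodes, 4 edges  {0-q->3 1-p->3 2-q->1 2-r->1}
[3] R0 @ {0↦1, 1↦3, 2↦0}  ⇒  3 nodes, 3 edges  {1-p->0 2-q->1 2-r->1}
normal form: no rule applies after step 3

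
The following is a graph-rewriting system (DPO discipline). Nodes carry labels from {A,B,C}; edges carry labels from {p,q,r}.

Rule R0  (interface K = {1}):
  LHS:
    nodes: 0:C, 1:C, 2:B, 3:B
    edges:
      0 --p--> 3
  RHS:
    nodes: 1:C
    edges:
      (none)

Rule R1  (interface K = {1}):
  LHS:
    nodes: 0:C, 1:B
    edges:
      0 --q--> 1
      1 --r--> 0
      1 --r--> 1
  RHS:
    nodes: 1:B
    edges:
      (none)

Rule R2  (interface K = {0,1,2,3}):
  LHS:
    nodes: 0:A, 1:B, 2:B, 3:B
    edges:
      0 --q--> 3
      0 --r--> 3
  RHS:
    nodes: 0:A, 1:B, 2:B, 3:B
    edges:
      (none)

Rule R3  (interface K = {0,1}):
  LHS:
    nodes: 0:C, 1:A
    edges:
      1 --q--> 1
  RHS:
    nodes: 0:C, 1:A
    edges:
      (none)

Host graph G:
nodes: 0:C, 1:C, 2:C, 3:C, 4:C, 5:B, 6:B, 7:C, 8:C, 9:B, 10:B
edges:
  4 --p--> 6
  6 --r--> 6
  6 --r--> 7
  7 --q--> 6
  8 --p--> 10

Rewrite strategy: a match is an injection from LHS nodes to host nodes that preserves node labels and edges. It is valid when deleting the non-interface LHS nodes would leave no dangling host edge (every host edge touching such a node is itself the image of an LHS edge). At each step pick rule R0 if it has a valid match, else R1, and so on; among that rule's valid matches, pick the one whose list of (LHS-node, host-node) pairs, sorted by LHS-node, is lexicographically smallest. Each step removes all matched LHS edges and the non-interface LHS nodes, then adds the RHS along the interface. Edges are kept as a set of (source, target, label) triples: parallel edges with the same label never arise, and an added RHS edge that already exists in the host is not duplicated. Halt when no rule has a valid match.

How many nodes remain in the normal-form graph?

Answer: 4

Rewrite trace:
start.  V:11 E:5  edges: 4-p->6 6-r->6 6-r->7 7-q->6 8-p->10
1. fire R0 via {0↦8, 1↦0, 2↦5, 3↦10}  →  V:8 E:4  edges: 4-p->6 6-r->6 6-r->7 7-q->6
2. fire R1 via {0↦7, 1↦6}  →  V:7 E:1  edges: 4-p->6
3. fire R0 via {0↦4, 1↦0, 2↦9, 3↦6}  →  V:4 E:0  edges: ∅
final graph: no rule applies after step 3
NF nodes: {0:C, 1:C, 2:C, 3:C}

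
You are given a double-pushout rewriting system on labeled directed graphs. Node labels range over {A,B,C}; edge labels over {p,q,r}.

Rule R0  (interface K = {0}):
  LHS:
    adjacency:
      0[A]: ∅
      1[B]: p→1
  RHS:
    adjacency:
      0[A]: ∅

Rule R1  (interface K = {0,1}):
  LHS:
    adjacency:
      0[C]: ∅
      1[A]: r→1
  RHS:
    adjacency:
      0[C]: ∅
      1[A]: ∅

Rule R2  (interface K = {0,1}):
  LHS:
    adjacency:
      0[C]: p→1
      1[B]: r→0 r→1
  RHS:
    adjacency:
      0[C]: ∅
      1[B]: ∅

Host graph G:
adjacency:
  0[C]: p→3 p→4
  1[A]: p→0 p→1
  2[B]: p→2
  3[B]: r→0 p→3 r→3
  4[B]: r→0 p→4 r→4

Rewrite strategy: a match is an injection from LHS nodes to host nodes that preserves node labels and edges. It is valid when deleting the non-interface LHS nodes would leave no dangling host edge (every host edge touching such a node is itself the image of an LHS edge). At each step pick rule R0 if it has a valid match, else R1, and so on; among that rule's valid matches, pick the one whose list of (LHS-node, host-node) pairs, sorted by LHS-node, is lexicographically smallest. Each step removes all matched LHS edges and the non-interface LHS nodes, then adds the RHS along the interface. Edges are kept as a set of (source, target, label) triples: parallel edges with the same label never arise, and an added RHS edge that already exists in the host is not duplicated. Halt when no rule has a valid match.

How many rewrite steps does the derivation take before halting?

initial: |V|=5 |E|=11  E = 0-p->3 0-p->4 1-p->0 1-p->1 2-p->2 3-r->0 3-p->3 3-r->3 4-r->0 4-p->4 4-r->4
step 1: apply R0 at {0↦1, 1↦2}  → |V|=4 |E|=10  E = 0-p->3 0-p->4 1-p->0 1-p->1 3-r->0 3-p->3 3-r->3 4-r->0 4-p->4 4-r->4
step 2: apply R2 at {0↦0, 1↦3}  → |V|=4 |E|=7  E = 0-p->4 1-p->0 1-p->1 3-p->3 4-r->0 4-p->4 4-r->4
step 3: apply R0 at {0↦1, 1↦3}  → |V|=3 |E|=6  E = 0-p->4 1-p->0 1-p->1 4-r->0 4-p->4 4-r->4
step 4: apply R2 at {0↦0, 1↦4}  → |V|=3 |E|=3  E = 1-p->0 1-p->1 4-p->4
step 5: apply R0 at {0↦1, 1↦4}  → |V|=2 |E|=2  E = 1-p->0 1-p->1
halt: no rule applies after step 5

Answer: 5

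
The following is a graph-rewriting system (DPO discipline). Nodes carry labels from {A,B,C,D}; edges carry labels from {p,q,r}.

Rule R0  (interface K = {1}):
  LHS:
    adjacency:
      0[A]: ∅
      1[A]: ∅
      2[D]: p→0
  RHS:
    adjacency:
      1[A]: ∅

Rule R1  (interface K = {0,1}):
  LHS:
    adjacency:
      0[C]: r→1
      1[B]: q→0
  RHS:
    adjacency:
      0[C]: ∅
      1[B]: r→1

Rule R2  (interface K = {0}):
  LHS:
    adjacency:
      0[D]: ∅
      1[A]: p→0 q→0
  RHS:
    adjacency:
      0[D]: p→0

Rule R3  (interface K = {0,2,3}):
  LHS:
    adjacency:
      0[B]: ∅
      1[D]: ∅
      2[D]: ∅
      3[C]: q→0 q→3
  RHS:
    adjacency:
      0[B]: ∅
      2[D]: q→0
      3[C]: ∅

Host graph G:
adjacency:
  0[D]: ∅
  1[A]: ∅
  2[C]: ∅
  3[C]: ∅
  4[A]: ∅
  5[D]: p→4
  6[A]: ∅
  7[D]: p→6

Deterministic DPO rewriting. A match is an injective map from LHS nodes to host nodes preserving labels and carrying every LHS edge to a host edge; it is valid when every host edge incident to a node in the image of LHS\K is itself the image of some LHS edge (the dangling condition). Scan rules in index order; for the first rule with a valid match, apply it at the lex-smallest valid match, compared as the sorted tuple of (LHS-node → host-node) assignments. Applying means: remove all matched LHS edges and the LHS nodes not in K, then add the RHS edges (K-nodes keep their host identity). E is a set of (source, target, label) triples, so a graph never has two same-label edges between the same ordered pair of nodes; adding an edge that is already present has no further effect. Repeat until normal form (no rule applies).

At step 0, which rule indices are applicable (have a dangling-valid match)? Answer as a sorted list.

R0: 4 valid matches — {0↦4, 1↦1, 2↦5}, {0↦4, 1↦6, 2↦5}, {0↦6, 1↦1, 2↦7} (+1 more)
R1: no valid match — LHS pattern not found
R2: no valid match — LHS pattern not found
R3: no valid match — LHS pattern not found

Answer: [R0]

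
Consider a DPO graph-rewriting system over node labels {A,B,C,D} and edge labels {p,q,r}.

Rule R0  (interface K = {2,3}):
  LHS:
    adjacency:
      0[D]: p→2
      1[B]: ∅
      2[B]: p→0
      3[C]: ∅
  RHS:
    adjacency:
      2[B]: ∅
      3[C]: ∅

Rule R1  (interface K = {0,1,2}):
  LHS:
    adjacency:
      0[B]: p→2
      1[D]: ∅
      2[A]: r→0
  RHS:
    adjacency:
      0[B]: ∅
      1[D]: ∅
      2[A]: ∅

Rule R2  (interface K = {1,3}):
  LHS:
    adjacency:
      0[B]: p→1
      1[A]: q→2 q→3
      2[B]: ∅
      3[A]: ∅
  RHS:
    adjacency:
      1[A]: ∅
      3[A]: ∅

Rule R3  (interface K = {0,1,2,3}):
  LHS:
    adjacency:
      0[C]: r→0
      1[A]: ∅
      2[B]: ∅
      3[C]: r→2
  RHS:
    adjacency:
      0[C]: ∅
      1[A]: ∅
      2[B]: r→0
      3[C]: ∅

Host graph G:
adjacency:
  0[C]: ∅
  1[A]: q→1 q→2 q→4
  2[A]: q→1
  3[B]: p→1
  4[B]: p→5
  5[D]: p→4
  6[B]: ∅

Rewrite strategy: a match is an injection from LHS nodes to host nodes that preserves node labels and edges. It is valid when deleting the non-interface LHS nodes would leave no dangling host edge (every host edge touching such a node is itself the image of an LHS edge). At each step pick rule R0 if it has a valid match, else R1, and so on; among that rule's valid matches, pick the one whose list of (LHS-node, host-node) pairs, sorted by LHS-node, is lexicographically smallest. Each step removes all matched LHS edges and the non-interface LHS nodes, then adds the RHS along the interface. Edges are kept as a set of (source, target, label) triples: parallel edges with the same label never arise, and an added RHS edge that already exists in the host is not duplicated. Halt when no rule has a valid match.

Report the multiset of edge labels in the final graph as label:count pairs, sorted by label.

Answer: q:2

Derivation:
initial: |V|=7 |E|=7  E = 1-q->1 1-q->2 1-q->4 2-q->1 3-p->1 4-p->5 5-p->4
step 1: apply R0 at {0↦5, 1↦6, 2↦4, 3↦0}  → |V|=5 |E|=5  E = 1-q->1 1-q->2 1-q->4 2-q->1 3-p->1
step 2: apply R2 at {0↦3, 1↦1, 2↦4, 3↦2}  → |V|=3 |E|=2  E = 1-q->1 2-q->1
normal form: no rule applies after step 2
NF edges: [(1, 1, 'q'), (2, 1, 'q')]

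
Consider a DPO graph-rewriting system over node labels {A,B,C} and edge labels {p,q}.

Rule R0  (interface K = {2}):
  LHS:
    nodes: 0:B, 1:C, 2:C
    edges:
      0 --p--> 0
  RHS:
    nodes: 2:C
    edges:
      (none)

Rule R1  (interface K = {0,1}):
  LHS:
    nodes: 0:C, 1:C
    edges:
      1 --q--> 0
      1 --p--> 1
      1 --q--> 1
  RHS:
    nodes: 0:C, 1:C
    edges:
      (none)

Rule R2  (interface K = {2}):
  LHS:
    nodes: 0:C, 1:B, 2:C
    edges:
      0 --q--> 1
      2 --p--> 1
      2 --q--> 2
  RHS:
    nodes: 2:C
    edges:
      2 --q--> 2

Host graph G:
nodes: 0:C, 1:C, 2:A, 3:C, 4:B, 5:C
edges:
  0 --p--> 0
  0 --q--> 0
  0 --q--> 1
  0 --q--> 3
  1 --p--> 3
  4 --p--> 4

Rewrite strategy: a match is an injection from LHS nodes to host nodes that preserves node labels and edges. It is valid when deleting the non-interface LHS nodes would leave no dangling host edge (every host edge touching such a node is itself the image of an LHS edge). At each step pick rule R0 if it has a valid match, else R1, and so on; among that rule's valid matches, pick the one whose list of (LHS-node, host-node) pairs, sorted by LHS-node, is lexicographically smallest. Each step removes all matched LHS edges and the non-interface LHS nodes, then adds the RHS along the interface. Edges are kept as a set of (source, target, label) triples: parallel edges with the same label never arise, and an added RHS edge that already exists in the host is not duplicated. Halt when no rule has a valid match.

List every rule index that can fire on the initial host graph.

R0: 3 valid matches — {0↦4, 1↦5, 2↦0}, {0↦4, 1↦5, 2↦1}, {0↦4, 1↦5, 2↦3}
R1: 2 valid matches — {0↦1, 1↦0}, {0↦3, 1↦0}
R2: no valid match — LHS pattern not found

Answer: [R0,R1]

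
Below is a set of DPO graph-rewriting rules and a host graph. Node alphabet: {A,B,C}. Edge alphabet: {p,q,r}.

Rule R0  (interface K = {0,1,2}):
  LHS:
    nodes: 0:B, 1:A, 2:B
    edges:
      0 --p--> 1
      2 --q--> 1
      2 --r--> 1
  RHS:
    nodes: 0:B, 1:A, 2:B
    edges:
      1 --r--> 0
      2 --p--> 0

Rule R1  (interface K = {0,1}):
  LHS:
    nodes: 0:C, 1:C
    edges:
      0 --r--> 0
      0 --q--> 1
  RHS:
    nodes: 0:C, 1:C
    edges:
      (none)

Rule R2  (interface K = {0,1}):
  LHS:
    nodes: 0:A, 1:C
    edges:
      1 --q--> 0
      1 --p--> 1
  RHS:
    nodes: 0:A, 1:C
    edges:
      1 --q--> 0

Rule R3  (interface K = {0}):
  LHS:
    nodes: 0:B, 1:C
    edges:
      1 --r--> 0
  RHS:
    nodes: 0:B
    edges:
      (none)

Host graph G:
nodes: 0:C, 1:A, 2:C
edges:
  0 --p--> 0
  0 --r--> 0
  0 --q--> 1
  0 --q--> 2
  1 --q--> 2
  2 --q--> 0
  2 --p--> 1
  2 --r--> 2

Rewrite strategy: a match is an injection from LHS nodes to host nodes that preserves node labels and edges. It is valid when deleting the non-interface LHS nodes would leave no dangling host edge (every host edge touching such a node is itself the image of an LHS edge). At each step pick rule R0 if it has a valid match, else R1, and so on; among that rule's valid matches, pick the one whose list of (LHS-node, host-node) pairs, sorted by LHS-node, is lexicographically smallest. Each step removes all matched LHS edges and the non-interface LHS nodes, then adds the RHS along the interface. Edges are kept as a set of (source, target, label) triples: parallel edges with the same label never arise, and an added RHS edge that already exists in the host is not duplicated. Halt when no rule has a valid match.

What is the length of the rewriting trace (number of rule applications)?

initial: |V|=3 |E|=8  E = 0-p->0 0-r->0 0-q->1 0-q->2 1-q->2 2-q->0 2-p->1 2-r->2
step 1: apply R1 at {0↦0, 1↦2}  → |V|=3 |E|=6  E = 0-p->0 0-q->1 1-q->2 2-q->0 2-p->1 2-r->2
step 2: apply R1 at {0↦2, 1↦0}  → |V|=3 |E|=4  E = 0-p->0 0-q->1 1-q->2 2-p->1
step 3: apply R2 at {0↦1, 1↦0}  → |V|=3 |E|=3  E = 0-q->1 1-q->2 2-p->1
final graph: no rule applies after step 3

Answer: 3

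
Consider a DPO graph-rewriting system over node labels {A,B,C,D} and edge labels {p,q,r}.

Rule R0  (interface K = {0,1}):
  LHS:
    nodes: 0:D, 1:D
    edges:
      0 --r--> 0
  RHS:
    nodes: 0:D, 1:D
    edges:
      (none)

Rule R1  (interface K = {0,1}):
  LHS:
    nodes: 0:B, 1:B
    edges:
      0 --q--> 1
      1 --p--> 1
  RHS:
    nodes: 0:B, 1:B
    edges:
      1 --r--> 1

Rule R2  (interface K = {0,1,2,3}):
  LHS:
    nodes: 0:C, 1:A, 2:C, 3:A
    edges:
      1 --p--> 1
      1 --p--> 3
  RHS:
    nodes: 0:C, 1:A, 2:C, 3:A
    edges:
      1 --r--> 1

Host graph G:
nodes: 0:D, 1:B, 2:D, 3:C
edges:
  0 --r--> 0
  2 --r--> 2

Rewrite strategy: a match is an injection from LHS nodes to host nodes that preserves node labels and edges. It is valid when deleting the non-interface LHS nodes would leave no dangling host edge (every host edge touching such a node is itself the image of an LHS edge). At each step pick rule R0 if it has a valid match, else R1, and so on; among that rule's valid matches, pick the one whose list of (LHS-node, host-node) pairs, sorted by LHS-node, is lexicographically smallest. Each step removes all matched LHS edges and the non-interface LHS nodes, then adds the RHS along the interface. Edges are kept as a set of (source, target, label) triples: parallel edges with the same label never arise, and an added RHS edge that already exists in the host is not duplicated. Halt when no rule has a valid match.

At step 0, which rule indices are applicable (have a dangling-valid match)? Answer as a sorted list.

Answer: [R0]

Steps:
R0: 2 valid matches — {0↦0, 1↦2}, {0↦2, 1↦0}
R1: no valid match — LHS pattern not found
R2: no valid match — LHS pattern not found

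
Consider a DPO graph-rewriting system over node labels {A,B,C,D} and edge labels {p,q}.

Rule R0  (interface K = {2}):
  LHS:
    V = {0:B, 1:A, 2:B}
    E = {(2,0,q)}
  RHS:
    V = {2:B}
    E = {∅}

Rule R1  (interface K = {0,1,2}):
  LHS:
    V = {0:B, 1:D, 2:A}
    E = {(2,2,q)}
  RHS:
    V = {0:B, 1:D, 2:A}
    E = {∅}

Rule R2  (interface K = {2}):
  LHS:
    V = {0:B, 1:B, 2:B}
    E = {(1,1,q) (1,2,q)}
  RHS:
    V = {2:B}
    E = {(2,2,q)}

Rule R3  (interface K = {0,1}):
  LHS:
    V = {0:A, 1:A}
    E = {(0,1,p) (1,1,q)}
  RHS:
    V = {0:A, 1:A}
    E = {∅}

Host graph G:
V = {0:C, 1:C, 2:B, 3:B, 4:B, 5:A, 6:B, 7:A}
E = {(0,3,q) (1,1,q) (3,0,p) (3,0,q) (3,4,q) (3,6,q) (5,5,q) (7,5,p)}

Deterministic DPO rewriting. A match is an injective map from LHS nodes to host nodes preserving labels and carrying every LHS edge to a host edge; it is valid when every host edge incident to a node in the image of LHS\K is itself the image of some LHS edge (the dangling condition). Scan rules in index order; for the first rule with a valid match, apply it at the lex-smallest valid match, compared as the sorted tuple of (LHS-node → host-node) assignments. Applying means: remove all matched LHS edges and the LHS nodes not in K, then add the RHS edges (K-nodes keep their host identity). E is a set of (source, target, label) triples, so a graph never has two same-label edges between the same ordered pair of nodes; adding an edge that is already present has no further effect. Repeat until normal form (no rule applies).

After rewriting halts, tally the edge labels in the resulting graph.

initial: |V|=8 |E|=8  E = 0-q->3 1-q->1 3-p->0 3-q->0 3-q->4 3-q->6 5-q->5 7-p->5
step 1: apply R3 at {0↦7, 1↦5}  → |V|=8 |E|=6  E = 0-q->3 1-q->1 3-p->0 3-q->0 3-q->4 3-q->6
step 2: apply R0 at {0↦4, 1↦5, 2↦3}  → |V|=6 |E|=5  E = 0-q->3 1-q->1 3-p->0 3-q->0 3-q->6
step 3: apply R0 at {0↦6, 1↦7, 2↦3}  → |V|=4 |E|=4  E = 0-q->3 1-q->1 3-p->0 3-q->0
halt: no rule applies after step 3
NF edges: [(0, 3, 'q'), (1, 1, 'q'), (3, 0, 'p'), (3, 0, 'q')]

Answer: p:1 q:3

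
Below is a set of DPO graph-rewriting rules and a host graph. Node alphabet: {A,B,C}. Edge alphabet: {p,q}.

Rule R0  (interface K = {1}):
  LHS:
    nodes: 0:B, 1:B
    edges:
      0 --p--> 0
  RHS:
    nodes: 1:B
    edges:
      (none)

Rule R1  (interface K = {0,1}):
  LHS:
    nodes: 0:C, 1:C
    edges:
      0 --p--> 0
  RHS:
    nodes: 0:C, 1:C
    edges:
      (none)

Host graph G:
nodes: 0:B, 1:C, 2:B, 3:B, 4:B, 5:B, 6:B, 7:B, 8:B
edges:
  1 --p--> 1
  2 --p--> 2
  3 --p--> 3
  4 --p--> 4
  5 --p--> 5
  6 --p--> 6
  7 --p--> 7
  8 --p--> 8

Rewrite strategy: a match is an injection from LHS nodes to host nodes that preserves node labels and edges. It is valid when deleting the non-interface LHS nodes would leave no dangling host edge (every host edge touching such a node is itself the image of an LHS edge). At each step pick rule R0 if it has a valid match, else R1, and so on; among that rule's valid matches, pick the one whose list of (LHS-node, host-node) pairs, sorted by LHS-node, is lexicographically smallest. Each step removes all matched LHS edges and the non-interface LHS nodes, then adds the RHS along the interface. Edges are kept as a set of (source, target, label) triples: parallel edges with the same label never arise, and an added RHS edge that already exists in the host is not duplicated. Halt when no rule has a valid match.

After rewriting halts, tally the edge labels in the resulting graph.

[0] host  ⇒  9 nodes, 8 edges  {1-p->1 2-p->2 3-p->3 4-p->4 5-p->5 6-p->6 7-p->7 8-p->8}
[1] R0 @ {0↦2, 1↦0}  ⇒  8 nodes, 7 edges  {1-p->1 3-p->3 4-p->4 5-p->5 6-p->6 7-p->7 8-p->8}
[2] R0 @ {0↦3, 1↦0}  ⇒  7 nodes, 6 edges  {1-p->1 4-p->4 5-p->5 6-p->6 7-p->7 8-p->8}
[3] R0 @ {0↦4, 1↦0}  ⇒  6 nodes, 5 edges  {1-p->1 5-p->5 6-p->6 7-p->7 8-p->8}
[4] R0 @ {0↦5, 1↦0}  ⇒  5 nodes, 4 edges  {1-p->1 6-p->6 7-p->7 8-p->8}
[5] R0 @ {0↦6, 1↦0}  ⇒  4 nodes, 3 edges  {1-p->1 7-p->7 8-p->8}
[6] R0 @ {0↦7, 1↦0}  ⇒  3 nodes, 2 edges  {1-p->1 8-p->8}
[7] R0 @ {0↦8, 1↦0}  ⇒  2 nodes, 1 edges  {1-p->1}
halt: no rule applies after step 7
NF edges: [(1, 1, 'p')]

Answer: p:1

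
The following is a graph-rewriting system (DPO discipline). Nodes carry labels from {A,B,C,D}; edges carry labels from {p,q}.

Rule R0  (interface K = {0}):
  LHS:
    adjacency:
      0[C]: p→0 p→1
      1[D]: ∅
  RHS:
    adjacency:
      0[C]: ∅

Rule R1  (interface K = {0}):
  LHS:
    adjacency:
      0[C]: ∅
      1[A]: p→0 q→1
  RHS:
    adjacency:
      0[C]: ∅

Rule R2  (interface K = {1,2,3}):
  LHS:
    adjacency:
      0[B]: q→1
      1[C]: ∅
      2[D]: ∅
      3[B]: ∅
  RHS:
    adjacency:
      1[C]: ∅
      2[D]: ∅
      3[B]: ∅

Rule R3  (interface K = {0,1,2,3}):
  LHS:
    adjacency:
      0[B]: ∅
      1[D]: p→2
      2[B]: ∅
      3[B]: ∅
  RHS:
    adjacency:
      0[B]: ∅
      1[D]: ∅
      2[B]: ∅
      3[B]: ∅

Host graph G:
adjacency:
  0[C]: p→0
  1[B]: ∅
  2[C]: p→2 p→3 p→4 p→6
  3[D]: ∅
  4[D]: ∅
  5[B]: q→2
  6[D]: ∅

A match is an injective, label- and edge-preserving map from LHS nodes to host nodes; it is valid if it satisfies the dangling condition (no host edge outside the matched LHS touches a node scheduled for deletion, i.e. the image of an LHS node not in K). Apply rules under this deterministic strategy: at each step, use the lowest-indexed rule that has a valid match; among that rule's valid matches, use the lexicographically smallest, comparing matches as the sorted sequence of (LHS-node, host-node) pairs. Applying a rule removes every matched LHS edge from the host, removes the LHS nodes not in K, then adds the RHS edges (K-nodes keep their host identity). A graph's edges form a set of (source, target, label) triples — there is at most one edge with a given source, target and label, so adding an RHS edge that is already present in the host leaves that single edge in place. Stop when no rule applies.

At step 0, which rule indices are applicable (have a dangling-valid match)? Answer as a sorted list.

Answer: [R0,R2]

Rewrite trace:
R0: 3 valid matches — {0↦2, 1↦3}, {0↦2, 1↦4}, {0↦2, 1↦6}
R1: no valid match — LHS pattern not found
R2: 3 valid matches — {0↦5, 1↦2, 2↦3, 3↦1}, {0↦5, 1↦2, 2↦4, 3↦1}, {0↦5, 1↦2, 2↦6, 3↦1}
R3: no valid match — LHS pattern not found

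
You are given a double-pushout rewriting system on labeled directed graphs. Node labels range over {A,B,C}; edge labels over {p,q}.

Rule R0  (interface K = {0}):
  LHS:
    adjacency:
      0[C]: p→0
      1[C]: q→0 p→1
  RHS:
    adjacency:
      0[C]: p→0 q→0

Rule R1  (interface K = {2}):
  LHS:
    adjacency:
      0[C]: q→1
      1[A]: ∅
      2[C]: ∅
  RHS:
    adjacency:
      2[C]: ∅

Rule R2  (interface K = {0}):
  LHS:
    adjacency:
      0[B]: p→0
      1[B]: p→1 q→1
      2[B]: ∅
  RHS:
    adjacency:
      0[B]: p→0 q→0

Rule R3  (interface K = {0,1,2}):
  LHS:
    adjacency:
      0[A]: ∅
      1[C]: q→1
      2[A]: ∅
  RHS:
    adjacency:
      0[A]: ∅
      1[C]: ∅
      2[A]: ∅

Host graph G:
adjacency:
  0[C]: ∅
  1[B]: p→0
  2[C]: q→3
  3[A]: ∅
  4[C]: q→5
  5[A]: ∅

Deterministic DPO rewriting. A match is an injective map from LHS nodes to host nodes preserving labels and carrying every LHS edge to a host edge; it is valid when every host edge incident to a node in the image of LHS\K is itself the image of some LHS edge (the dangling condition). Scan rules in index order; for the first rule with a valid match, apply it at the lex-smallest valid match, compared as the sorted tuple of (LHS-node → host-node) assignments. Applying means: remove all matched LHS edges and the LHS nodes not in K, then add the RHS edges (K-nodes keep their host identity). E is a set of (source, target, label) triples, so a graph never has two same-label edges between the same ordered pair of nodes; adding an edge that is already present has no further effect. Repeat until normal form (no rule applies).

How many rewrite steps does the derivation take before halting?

initial: |V|=6 |E|=3  E = 1-p->0 2-q->3 4-q->5
step 1: apply R1 at {0↦2, 1↦3, 2↦0}  → |V|=4 |E|=2  E = 1-p->0 4-q->5
step 2: apply R1 at {0↦4, 1↦5, 2↦0}  → |V|=2 |E|=1  E = 1-p->0
normal form: no rule applies after step 2

Answer: 2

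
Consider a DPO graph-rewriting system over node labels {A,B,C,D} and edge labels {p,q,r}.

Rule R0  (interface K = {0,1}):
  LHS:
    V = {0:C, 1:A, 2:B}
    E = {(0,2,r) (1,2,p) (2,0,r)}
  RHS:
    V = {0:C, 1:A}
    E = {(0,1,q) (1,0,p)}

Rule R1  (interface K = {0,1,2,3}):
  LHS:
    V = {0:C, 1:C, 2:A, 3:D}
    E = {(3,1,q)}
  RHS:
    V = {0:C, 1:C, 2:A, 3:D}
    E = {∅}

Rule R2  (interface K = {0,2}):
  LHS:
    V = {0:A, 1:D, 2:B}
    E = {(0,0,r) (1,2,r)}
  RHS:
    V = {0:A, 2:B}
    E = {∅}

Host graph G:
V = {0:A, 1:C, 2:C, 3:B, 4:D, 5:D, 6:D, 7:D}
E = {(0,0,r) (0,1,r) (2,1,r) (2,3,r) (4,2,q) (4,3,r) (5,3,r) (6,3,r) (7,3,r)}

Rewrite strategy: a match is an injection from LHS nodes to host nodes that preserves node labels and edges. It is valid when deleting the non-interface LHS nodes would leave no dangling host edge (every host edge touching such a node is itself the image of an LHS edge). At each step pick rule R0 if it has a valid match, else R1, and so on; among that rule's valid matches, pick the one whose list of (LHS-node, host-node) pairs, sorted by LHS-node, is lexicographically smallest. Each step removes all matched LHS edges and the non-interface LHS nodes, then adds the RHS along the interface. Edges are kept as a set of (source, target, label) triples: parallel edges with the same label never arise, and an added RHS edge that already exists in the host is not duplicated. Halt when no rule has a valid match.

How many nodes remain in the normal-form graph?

Answer: 7

Rewrite trace:
initial: |V|=8 |E|=9  E = 0-r->0 0-r->1 2-r->1 2-r->3 4-q->2 4-r->3 5-r->3 6-r->3 7-r->3
step 1: apply R1 at {0↦1, 1↦2, 2↦0, 3↦4}  → |V|=8 |E|=8  E = 0-r->0 0-r->1 2-r->1 2-r->3 4-r->3 5-r->3 6-r->3 7-r->3
step 2: apply R2 at {0↦0, 1↦4, 2↦3}  → |V|=7 |E|=6  E = 0-r->1 2-r->1 2-r->3 5-r->3 6-r->3 7-r->3
halt: no rule applies after step 2
NF nodes: {0:A, 1:C, 2:C, 3:B, 5:D, 6:D, 7:D}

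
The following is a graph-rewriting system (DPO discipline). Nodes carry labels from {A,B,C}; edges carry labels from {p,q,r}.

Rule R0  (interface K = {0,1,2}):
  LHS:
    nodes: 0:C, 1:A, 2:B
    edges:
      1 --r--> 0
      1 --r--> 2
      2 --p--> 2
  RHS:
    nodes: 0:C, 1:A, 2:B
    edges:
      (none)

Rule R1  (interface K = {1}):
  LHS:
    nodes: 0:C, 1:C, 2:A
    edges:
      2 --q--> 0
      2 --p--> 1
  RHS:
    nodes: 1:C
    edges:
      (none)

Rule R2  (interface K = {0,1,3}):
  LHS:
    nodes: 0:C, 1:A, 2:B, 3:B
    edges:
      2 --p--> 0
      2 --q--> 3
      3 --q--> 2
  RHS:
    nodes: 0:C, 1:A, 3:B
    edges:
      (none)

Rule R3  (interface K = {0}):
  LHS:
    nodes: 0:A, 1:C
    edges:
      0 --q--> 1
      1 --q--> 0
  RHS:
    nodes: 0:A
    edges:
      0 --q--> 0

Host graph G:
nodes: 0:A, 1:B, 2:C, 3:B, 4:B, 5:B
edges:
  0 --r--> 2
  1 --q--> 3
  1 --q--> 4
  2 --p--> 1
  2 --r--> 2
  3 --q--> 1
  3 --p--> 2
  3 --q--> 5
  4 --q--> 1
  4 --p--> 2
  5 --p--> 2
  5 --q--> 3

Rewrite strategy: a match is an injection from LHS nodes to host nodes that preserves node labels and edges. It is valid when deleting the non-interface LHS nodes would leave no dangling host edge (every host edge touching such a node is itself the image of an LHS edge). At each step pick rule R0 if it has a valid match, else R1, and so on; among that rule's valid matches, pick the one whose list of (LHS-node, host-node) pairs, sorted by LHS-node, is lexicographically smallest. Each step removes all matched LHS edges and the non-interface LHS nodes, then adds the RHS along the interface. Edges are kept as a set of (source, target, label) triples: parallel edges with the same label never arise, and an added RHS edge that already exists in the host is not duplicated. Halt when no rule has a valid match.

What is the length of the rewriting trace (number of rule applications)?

Answer: 3

Derivation:
start.  V:6 E:12  edges: 0-r->2 1-q->3 1-q->4 2-p->1 2-r->2 3-q->1 3-p->2 3-q->5 4-q->1 4-p->2 5-p->2 5-q->3
1. fire R2 via {0↦2, 1↦0, 2↦4, 3↦1}  →  V:5 E:9  edges: 0-r->2 1-q->3 2-p->1 2-r->2 3-q->1 3-p->2 3-q->5 5-p->2 5-q->3
2. fire R2 via {0↦2, 1↦0, 2↦5, 3↦3}  →  V:4 E:6  edges: 0-r->2 1-q->3 2-p->1 2-r->2 3-q->1 3-p->2
3. fire R2 via {0↦2, 1↦0, 2↦3, 3↦1}  →  V:3 E:3  edges: 0-r->2 2-p->1 2-r->2
normal form: no rule applies after step 3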